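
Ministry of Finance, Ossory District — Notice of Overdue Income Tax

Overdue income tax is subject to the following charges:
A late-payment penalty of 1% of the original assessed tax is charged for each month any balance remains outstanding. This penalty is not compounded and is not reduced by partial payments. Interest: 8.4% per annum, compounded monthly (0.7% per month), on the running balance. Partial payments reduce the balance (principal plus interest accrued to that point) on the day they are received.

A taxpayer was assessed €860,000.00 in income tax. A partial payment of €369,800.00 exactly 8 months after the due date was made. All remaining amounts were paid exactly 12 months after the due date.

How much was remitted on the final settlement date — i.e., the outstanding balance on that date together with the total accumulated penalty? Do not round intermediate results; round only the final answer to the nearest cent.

€658,023.54

Balance at month 8: €860,000.0000 × (1 + 0.007)^8 = €909,356.5842…
After €369,800.00 payment: €909,356.5842… − €369,800.00 = €539,556.5842…
Balance at month 12: €539,556.5842… × (1 + 0.007)^4 = €554,823.5398…
Penalty: 12 × 1% × €860,000.00 = €103,200.00
Final settlement = outstanding balance + penalty = €554,823.5398… + €103,200.00 = €658,023.54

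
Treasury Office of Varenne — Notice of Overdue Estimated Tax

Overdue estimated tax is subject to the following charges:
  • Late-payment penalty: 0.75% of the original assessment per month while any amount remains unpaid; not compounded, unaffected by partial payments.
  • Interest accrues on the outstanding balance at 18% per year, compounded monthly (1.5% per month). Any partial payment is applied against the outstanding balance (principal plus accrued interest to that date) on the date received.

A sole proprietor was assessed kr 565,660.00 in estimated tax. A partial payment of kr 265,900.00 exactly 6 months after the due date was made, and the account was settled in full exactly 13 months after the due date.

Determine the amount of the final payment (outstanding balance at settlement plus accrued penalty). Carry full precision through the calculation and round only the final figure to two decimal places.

Balance at month 6: kr 565,660.0000 × (1 + 0.015)^6 = kr 618,517.1167…
After kr 265,900.00 payment: kr 618,517.1167… − kr 265,900.00 = kr 352,617.1167…
Balance at month 13: kr 352,617.1167… × (1 + 0.015)^7 = kr 391,350.3132…
Penalty: 13 × 0.75% × kr 565,660.00 = kr 55,151.85
Final settlement = outstanding balance + penalty = kr 391,350.3132… + kr 55,151.85 = kr 446,502.16

kr 446,502.16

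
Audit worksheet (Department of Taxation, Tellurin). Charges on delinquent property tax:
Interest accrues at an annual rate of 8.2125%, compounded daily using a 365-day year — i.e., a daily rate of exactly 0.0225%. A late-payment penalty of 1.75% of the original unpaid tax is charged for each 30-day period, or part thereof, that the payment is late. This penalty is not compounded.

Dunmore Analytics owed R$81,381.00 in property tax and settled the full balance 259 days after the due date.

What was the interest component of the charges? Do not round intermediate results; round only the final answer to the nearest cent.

Interest: R$81,381.00 × ((1 + 0.000225)^259 − 1) = R$81,381.00 × 0.05999951… = R$4,882.8201…

R$4,882.82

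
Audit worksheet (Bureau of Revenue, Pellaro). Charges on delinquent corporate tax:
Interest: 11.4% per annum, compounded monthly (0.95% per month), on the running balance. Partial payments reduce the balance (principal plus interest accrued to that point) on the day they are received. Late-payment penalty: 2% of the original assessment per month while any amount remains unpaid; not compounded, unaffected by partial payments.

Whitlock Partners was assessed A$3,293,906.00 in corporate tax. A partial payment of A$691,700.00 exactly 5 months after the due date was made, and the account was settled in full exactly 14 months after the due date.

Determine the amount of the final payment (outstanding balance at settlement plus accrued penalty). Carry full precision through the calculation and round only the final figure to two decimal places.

Balance at month 5: A$3,293,906.0000 × (1 + 0.0095)^5 = A$3,453,367.6607…
After A$691,700.00 payment: A$3,453,367.6607… − A$691,700.00 = A$2,761,667.6607…
Balance at month 14: A$2,761,667.6607… × (1 + 0.0095)^9 = A$3,006,964.6592…
Penalty: 14 × 2% × A$3,293,906.00 = A$922,293.68
Final settlement = outstanding balance + penalty = A$3,006,964.6592… + A$922,293.68 = A$3,929,258.34

A$3,929,258.34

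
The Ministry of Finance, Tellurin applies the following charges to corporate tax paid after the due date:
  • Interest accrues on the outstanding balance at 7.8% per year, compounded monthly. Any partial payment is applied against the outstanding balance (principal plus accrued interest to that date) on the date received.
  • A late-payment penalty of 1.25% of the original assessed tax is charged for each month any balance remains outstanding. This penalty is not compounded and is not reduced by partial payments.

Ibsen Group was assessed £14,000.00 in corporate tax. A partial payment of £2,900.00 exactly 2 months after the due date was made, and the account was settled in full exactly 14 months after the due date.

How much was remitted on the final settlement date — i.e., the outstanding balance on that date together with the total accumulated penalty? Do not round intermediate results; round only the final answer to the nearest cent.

£14,644.79

Monthly rate = 7.8% ÷ 12 = 0.65%
Balance at month 2: £14,000.0000 × (1 + 0.0065)^2 = £14,182.5915
After £2,900.00 payment: £14,182.5915 − £2,900.00 = £11,282.5915
Balance at month 14: £11,282.5915 × (1 + 0.0065)^12 = £12,194.7869…
Penalty: 14 × 1.25% × £14,000.00 = £2,450.00
Final settlement = outstanding balance + penalty = £12,194.7869… + £2,450.00 = £14,644.79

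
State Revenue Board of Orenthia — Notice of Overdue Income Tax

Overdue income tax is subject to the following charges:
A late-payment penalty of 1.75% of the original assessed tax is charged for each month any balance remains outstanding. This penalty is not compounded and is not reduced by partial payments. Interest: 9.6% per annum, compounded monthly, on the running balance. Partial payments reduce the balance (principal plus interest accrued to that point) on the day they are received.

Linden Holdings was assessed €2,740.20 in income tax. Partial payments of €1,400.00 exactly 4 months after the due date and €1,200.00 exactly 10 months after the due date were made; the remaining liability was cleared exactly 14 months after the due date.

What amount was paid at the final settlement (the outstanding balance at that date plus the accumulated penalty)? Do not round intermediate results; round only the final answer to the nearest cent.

Monthly rate = 9.6% ÷ 12 = 0.8%
Balance at month 4: €2,740.2000 × (1 + 0.008)^4 = €2,828.9443…
After €1,400.00 payment: €2,828.9443… − €1,400.00 = €1,428.9443…
Balance at month 10: €1,428.9443… × (1 + 0.008)^6 = €1,498.9201…
After €1,200.00 payment: €1,498.9201… − €1,200.00 = €298.9201…
Balance at month 14: €298.9201… × (1 + 0.008)^4 = €308.6009…
Penalty: 14 × 1.75% × €2,740.20 = €671.35…
Final settlement = outstanding balance + penalty = €308.6009… + €671.35… = €979.95

€979.95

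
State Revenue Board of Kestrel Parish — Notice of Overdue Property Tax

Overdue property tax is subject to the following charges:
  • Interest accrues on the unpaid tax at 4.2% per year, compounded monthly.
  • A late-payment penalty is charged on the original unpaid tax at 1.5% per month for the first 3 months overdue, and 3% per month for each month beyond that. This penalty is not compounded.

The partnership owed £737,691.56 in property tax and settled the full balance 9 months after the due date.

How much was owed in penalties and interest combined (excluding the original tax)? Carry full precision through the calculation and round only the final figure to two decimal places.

£189,545.88

Penalty, months 1–3: 3 × 1.5% × £737,691.56 = £33,196.12…
Penalty, months 4–9: 6 × 3% × £737,691.56 = £132,784.48…
Interest (4.2%/yr ÷ 12 = 0.35%/month): £737,691.56 × ((1 + 0.0035)^9 − 1) = £23,565.2769…
Penalties + interest = £165,980.6010 + £23,565.2769… = £189,545.88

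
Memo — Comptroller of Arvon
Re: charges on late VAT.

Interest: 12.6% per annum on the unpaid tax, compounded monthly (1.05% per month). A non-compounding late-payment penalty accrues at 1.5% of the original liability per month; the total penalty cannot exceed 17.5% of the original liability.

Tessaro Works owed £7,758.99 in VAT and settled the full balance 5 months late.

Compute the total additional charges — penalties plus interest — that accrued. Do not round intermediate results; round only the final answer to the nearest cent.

£997.92

Penalty: 5 × 1.5% × £7,758.99 = £581.92… (below the 17.5% cap of £1,357.82…)
Interest: £7,758.99 × ((1 + 0.0105)^5 − 1) = £7,758.99 × 0.0536141… = £415.9916…
Penalties + interest = £581.9243… + £415.9916… = £997.92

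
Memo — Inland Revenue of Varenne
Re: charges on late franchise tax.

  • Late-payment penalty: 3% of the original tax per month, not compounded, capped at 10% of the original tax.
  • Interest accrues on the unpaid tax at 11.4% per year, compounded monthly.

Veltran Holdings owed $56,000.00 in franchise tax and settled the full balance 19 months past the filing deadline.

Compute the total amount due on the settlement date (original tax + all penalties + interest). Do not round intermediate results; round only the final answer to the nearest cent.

Penalty (uncapped): 19 × 3% × $56,000.00 = $31,920.00; cap = 10% × $56,000.00 = $5,600.00 → penalty = $5,600.00
Interest (11.4%/yr ÷ 12 = 0.95%/month): $56,000.00 × ((1 + 0.0095)^19 − 1) = $11,020.5781…
Total = $56,000.00 + $5,600.0000 + $11,020.5781… = $72,620.58

$72,620.58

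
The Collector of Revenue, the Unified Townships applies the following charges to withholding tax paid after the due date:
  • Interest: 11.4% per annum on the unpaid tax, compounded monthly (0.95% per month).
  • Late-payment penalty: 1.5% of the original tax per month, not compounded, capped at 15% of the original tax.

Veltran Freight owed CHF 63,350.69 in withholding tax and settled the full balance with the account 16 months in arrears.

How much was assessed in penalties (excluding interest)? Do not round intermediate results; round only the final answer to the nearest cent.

CHF 9,502.60

Penalty (uncapped): 16 × 1.5% × CHF 63,350.69 = CHF 15,204.17…; cap = 15% × CHF 63,350.69 = CHF 9,502.60… → penalty = CHF 9,502.60…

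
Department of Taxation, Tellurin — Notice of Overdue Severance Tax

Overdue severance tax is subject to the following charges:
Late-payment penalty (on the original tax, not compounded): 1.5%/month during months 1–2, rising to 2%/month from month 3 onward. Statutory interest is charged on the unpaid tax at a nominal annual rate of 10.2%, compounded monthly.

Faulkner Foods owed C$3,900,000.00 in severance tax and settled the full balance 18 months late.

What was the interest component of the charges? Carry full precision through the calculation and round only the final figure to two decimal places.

C$641,829.77

Interest (10.2%/yr ÷ 12 = 0.85%/month): C$3,900,000.00 × ((1 + 0.0085)^18 − 1) = C$641,829.7730…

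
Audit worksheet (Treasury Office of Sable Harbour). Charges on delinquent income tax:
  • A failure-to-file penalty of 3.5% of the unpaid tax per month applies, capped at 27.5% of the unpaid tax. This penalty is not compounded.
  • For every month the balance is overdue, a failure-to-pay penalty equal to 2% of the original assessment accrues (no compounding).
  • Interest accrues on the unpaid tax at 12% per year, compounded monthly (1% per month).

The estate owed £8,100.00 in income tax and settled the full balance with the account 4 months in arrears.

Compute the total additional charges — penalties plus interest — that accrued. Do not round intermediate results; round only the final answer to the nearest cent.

£2,110.89

Failure-to-file: 4 × 3.5% × £8,100.00 = £1,134.00 (under the 27.5% cap)
Failure-to-pay penalty = 2% × £8,100.00 × 4 mo = £648.00
Interest: £8,100.00 × ((1 + 0.01)^4 − 1) = £8,100.00 × 0.0406040… = £328.8925…
Penalties + interest = £1,782.0000 + £328.8925… = £2,110.89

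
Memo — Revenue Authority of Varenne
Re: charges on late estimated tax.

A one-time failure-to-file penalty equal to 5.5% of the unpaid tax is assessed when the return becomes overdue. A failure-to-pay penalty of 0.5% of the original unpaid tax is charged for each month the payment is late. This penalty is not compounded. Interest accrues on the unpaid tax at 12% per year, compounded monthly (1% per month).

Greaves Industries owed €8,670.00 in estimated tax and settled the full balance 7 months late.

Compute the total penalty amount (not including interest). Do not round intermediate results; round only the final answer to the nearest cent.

€780.30

Failure-to-file penalty: 5.5% × €8,670.00 = €476.85
Failure-to-pay penalty = 0.5% × €8,670.00 × 7 mo = €303.45
Total penalty = €476.85 + €303.45 = €780.30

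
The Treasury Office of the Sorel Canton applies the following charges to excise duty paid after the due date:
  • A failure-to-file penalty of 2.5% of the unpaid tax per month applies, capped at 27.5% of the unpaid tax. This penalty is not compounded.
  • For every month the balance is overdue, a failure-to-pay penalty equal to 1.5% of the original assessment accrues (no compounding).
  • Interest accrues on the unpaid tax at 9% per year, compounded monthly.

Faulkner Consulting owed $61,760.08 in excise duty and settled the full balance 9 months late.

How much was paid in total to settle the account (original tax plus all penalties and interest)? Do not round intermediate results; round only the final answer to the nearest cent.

Failure-to-file: 9 × 2.5% × $61,760.08 = $13,896.02… (under the 27.5% cap)
Failure-to-pay penalty: 9 × 1.5% × $61,760.08 = $8,337.61…
Interest (9%/yr ÷ 12 = 0.75%/month): $61,760.08 × ((1 + 0.0075)^9 − 1) = $4,296.0830…
Total = $61,760.08 + $22,233.6288 + $4,296.0830… = $88,289.79

$88,289.79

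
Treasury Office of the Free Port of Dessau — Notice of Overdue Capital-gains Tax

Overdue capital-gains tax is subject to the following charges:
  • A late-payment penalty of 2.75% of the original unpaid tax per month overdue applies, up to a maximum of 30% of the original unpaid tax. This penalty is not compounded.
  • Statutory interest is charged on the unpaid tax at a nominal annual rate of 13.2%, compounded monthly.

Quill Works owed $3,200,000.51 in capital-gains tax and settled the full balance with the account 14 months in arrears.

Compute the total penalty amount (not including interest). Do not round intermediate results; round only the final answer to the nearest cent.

$960,000.15

Penalty (uncapped): 14 × 2.75% × $3,200,000.51 = $1,232,000.20…; cap = 30% × $3,200,000.51 = $960,000.15… → penalty = $960,000.15…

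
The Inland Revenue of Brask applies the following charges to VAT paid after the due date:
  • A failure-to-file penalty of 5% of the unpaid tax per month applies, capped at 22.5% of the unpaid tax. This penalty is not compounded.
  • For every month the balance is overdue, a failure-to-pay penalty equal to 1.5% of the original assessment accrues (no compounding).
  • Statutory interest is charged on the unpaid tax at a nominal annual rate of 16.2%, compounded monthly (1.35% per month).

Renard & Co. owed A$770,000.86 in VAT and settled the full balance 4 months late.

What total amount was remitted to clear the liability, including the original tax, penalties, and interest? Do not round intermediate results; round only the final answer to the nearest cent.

Failure-to-file: 4 × 5% × A$770,000.86 = A$154,000.17… (under the 22.5% cap)
Failure-to-pay penalty = 1.5% × A$770,000.86 × 4 mo = A$46,200.05…
Interest: A$770,000.86 × ((1 + 0.0135)^4 − 1) = A$770,000.86 × 0.0551034… = A$42,429.6459…
Total = A$770,000.86 + A$200,200.2236 + A$42,429.6459… = A$1,012,630.73

A$1,012,630.73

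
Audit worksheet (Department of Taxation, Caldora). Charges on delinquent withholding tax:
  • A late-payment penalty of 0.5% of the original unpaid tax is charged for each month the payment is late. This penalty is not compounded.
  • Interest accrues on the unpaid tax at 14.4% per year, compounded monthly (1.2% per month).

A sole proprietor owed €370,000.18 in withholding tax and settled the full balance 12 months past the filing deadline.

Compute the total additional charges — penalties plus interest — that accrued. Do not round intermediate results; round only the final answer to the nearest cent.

Late-payment penalty: 12 × 0.5% × €370,000.18 = €22,200.01…
Interest: €370,000.18 × ((1 + 0.012)^12 − 1) = €370,000.18 × 0.1538946… = €56,941.0386…
Penalties + interest = €22,200.0108 + €56,941.0386… = €79,141.05

€79,141.05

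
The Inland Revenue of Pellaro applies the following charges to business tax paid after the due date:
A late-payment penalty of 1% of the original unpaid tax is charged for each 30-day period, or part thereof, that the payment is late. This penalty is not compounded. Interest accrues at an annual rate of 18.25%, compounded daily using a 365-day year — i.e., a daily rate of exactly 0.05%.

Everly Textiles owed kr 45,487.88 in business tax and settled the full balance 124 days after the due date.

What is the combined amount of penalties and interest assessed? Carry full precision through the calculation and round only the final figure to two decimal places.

kr 5,183.16

Penalty periods: ⌈124/30⌉ = 5; penalty = 5 × 1% × kr 45,487.88 = kr 2,274.39…
Interest: kr 45,487.88 × ((1 + 0.0005)^124 − 1) = kr 45,487.88 × 0.06394586… = kr 2,908.7616…
Penalties + interest = kr 2,274.3940 + kr 2,908.7616… = kr 5,183.16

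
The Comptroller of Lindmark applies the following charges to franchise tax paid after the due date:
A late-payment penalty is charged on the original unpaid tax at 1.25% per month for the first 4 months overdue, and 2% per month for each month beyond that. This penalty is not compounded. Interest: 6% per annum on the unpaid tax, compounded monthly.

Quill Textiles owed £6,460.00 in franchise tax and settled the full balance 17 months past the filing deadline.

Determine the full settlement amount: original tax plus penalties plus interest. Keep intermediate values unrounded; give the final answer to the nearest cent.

Penalty, months 1–4: 4 × 1.25% × £6,460.00 = £323.00
Penalty, months 5–17: 13 × 2% × £6,460.00 = £1,679.60
Interest (6%/yr ÷ 12 = 0.5%/month): £6,460.00 × ((1 + 0.005)^17 − 1) = £571.6228…
Total = £6,460.00 + £2,002.6000 + £571.6228… = £9,034.22

£9,034.22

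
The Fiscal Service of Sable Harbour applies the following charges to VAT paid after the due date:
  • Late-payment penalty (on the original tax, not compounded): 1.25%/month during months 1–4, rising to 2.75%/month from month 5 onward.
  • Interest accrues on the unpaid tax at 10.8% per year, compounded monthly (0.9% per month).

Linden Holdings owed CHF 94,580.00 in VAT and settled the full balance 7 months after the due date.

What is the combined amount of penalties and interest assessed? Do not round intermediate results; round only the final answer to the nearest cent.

CHF 18,653.71

Penalty, months 1–4: 4 × 1.25% × CHF 94,580.00 = CHF 4,729.00
Penalty, months 5–7: 3 × 2.75% × CHF 94,580.00 = CHF 7,802.85
Interest: CHF 94,580.00 × ((1 + 0.009)^7 − 1) = CHF 94,580.00 × 0.0647267… = CHF 6,121.8556…
Penalties + interest = CHF 12,531.8500 + CHF 6,121.8556… = CHF 18,653.71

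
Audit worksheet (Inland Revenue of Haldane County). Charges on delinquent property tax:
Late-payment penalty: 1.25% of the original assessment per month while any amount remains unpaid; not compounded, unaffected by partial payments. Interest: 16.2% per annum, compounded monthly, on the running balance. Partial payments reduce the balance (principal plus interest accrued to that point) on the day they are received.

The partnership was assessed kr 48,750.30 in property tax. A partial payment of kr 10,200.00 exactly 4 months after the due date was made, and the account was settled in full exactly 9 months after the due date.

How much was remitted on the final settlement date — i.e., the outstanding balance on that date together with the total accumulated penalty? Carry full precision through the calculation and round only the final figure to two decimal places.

kr 49,580.66

Monthly rate = 16.2% ÷ 12 = 1.35%
Balance at month 4: kr 48,750.3000 × (1 + 0.0135)^4 = kr 51,436.6060…
After kr 10,200.00 payment: kr 51,436.6060… − kr 10,200.00 = kr 41,236.6060…
Balance at month 9: kr 41,236.6060… × (1 + 0.0135)^5 = kr 44,096.2521…
Penalty: 9 × 1.25% × kr 48,750.30 = kr 5,484.41…
Final settlement = outstanding balance + penalty = kr 44,096.2521… + kr 5,484.41… = kr 49,580.66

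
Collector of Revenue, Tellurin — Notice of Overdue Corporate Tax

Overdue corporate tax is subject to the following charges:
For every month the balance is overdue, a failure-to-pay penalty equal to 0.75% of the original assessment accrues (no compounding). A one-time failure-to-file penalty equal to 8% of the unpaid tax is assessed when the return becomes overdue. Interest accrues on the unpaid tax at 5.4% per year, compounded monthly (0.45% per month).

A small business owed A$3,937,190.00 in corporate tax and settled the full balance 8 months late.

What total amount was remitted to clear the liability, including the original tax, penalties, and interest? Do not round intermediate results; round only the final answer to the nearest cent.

Failure-to-file penalty: 8% × A$3,937,190.00 = A$314,975.20
Failure-to-pay penalty: 8 × 0.75% × A$3,937,190.00 = A$236,231.40
Interest: A$3,937,190.00 × ((1 + 0.0045)^8 − 1) = A$3,937,190.00 × 0.0365721… = A$143,991.4316…
Total = A$3,937,190.00 + A$551,206.6000 + A$143,991.4316… = A$4,632,388.03

A$4,632,388.03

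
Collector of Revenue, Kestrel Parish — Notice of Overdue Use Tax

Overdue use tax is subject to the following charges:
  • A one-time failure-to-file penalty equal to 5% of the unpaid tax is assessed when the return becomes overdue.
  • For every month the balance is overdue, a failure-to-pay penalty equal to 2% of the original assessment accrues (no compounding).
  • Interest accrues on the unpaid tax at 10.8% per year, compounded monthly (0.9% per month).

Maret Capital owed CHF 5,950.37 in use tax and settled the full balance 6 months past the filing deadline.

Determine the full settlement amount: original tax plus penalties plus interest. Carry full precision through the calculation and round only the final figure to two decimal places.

Failure-to-file penalty: 5% × CHF 5,950.37 = CHF 297.52…
Failure-to-pay penalty = 2% × CHF 5,950.37 × 6 mo = CHF 714.04…
Interest: CHF 5,950.37 × ((1 + 0.009)^6 − 1) = CHF 5,950.37 × 0.0552297… = CHF 328.6370…
Total = CHF 5,950.37 + CHF 1,011.5629 + CHF 328.6370… = CHF 7,290.57

CHF 7,290.57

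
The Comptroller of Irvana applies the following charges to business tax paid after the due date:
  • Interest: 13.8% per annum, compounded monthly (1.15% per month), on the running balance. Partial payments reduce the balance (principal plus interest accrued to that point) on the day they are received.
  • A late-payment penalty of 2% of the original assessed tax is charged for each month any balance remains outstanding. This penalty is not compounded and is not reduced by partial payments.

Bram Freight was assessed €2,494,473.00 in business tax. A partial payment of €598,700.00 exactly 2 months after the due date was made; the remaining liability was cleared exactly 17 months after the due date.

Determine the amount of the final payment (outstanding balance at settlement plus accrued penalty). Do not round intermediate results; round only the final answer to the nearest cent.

Balance at month 2: €2,494,473.0000 × (1 + 0.0115)^2 = €2,552,175.7731…
After €598,700.00 payment: €2,552,175.7731… − €598,700.00 = €1,953,475.7731…
Balance at month 17: €1,953,475.7731… × (1 + 0.0115)^15 = €2,318,976.4385…
Penalty: 17 × 2% × €2,494,473.00 = €848,120.82
Final settlement = outstanding balance + penalty = €2,318,976.4385… + €848,120.82 = €3,167,097.26

€3,167,097.26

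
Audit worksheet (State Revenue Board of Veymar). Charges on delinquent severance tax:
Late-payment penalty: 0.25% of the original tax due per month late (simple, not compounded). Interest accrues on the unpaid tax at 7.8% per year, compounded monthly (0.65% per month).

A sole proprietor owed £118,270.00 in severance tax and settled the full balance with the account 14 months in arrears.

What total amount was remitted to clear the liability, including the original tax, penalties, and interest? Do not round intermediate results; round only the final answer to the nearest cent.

Late-payment penalty = 0.25% × £118,270.00 × 14 mo = £4,139.45
Interest: £118,270.00 × ((1 + 0.0065)^14 − 1) = £118,270.00 × 0.0949465… = £11,229.3254…
Total = £118,270.00 + £4,139.4500 + £11,229.3254… = £133,638.78

£133,638.78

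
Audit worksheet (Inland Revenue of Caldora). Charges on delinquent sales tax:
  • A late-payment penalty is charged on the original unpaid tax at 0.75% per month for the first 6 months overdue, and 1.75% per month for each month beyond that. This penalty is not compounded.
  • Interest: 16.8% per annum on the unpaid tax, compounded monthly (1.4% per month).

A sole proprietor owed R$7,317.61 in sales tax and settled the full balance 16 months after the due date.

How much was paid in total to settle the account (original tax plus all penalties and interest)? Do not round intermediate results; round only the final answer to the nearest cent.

Penalty, months 1–6: 6 × 0.75% × R$7,317.61 = R$329.29…
Penalty, months 7–16: 10 × 1.75% × R$7,317.61 = R$1,280.58…
Interest: R$7,317.61 × ((1 + 0.014)^16 − 1) = R$7,317.61 × 0.2491290… = R$1,823.0286…
Total = R$7,317.61 + R$1,609.8742 + R$1,823.0286… = R$10,750.51

R$10,750.51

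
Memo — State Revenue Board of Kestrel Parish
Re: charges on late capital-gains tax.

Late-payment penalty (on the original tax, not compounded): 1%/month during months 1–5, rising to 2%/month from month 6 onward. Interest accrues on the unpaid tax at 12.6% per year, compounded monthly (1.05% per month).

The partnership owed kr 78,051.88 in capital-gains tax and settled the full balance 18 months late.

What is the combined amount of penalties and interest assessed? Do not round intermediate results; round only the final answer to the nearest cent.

kr 40,341.21

Penalty, months 1–5: 5 × 1% × kr 78,051.88 = kr 3,902.59…
Penalty, months 6–18: 13 × 2% × kr 78,051.88 = kr 20,293.49…
Interest: kr 78,051.88 × ((1 + 0.0105)^18 − 1) = kr 78,051.88 × 0.2068512… = kr 16,145.1239…
Penalties + interest = kr 24,196.0828 + kr 16,145.1239… = kr 40,341.21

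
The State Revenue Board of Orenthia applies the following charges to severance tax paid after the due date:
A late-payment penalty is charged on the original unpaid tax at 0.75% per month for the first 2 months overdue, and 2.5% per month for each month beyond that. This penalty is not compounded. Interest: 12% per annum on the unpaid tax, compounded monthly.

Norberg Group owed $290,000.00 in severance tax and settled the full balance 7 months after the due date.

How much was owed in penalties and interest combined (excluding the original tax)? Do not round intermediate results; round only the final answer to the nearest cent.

Penalty, months 1–2: 2 × 0.75% × $290,000.00 = $4,350.00
Penalty, months 3–7: 5 × 2.5% × $290,000.00 = $36,250.00
Interest (12%/yr ÷ 12 = 1%/month): $290,000.00 × ((1 + 0.01)^7 − 1) = $20,919.2521…
Penalties + interest = $40,600.0000 + $20,919.2521… = $61,519.25

$61,519.25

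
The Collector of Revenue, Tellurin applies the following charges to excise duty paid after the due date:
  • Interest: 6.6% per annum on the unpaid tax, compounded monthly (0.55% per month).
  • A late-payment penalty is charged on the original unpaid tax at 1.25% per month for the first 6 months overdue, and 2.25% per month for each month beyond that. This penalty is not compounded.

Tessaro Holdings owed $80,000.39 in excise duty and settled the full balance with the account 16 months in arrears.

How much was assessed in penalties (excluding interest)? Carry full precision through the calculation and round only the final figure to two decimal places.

Penalty, months 1–6: 6 × 1.25% × $80,000.39 = $6,000.03…
Penalty, months 7–16: 10 × 2.25% × $80,000.39 = $18,000.09…
Total penalty = $6,000.03… + $18,000.09… = $24,000.12

$24,000.12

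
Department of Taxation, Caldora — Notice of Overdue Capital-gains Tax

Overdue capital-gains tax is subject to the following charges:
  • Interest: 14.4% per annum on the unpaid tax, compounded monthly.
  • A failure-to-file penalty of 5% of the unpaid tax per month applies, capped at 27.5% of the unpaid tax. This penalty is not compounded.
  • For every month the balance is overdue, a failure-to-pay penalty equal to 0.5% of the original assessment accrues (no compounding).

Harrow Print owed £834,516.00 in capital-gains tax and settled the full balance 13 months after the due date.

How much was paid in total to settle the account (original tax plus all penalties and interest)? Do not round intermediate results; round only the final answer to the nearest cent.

Failure-to-file: 13 × 5% × £834,516.00 = £542,435.40, capped at 27.5% × £834,516.00 = £229,491.90
Failure-to-pay penalty = 0.5% × £834,516.00 × 13 mo = £54,243.54
Interest (14.4%/yr ÷ 12 = 1.2%/month): £834,516.00 × ((1 + 0.012)^13 − 1) = £139,982.8485…
Total = £834,516.00 + £283,735.4400 + £139,982.8485… = £1,258,234.29

£1,258,234.29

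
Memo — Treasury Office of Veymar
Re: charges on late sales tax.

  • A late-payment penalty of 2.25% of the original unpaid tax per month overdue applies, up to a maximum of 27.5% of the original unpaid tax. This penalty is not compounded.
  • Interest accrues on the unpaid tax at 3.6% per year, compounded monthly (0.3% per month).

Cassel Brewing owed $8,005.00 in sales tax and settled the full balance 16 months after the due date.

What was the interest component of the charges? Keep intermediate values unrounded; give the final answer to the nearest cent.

$393.01

Interest: $8,005.00 × ((1 + 0.003)^16 − 1) = $8,005.00 × 0.0490953… = $393.0076…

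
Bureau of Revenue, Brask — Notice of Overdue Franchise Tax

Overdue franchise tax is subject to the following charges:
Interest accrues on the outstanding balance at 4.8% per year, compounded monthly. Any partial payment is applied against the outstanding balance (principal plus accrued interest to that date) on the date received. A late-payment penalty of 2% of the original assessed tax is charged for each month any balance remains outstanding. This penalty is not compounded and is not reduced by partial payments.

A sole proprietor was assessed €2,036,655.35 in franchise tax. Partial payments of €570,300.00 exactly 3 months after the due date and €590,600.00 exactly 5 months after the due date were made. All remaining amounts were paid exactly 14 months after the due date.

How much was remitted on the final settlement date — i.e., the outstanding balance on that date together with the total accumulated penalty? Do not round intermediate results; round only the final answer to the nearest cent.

€1,515,878.78

Monthly rate = 4.8% ÷ 12 = 0.4%
Balance at month 3: €2,036,655.3500 × (1 + 0.004)^3 = €2,061,193.1040…
After €570,300.00 payment: €2,061,193.1040… − €570,300.00 = €1,490,893.1040…
Balance at month 5: €1,490,893.1040… × (1 + 0.004)^2 = €1,502,844.1031…
After €590,600.00 payment: €1,502,844.1031… − €590,600.00 = €912,244.1031…
Balance at month 14: €912,244.1031… × (1 + 0.004)^9 = €945,615.2772…
Penalty: 14 × 2% × €2,036,655.35 = €570,263.50…
Final settlement = outstanding balance + penalty = €945,615.2772… + €570,263.50… = €1,515,878.78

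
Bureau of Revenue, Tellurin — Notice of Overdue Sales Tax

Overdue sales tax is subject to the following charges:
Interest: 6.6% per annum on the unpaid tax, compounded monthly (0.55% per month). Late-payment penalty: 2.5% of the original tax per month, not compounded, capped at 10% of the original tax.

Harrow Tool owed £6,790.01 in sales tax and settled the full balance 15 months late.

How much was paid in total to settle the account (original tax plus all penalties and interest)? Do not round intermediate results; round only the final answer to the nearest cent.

£8,051.28

Penalty (uncapped): 15 × 2.5% × £6,790.01 = £2,546.25…; cap = 10% × £6,790.01 = £679.00… → penalty = £679.00…
Interest: £6,790.01 × ((1 + 0.0055)^15 − 1) = £6,790.01 × 0.0857532… = £582.2652…
Total = £6,790.01 + £679.0010 + £582.2652… = £8,051.28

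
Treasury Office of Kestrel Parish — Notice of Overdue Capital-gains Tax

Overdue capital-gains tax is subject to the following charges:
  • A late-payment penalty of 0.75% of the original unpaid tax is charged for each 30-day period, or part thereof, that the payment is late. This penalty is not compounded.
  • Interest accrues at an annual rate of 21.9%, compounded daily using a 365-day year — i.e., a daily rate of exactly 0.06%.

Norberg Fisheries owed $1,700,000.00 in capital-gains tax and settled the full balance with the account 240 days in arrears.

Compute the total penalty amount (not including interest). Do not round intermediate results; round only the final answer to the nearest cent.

$102,000.00

Penalty periods: ⌈240/30⌉ = 8; penalty = 8 × 0.75% × $1,700,000.00 = $102,000.00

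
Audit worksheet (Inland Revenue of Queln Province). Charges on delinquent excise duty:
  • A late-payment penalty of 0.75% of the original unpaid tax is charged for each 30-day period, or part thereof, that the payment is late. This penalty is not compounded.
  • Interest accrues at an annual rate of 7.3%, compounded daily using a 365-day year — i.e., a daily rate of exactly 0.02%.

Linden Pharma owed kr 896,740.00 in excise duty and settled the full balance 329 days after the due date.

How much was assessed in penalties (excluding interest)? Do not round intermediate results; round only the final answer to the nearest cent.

kr 73,981.05

Penalty periods: ⌈329/30⌉ = 11; penalty = 11 × 0.75% × kr 896,740.00 = kr 73,981.05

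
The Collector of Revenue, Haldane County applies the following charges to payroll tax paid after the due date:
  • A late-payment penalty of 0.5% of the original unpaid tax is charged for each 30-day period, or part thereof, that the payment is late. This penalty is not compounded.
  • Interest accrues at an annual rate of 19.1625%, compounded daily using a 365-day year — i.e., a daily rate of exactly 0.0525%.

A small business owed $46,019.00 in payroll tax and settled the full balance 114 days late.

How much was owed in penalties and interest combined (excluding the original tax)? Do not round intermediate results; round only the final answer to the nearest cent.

$3,757.94

Penalty periods: ⌈114/30⌉ = 4; penalty = 4 × 0.5% × $46,019.00 = $920.38
Interest: $46,019.00 × ((1 + 0.000525)^114 − 1) = $46,019.00 × 0.06166061… = $2,837.5596…
Penalties + interest = $920.3800 + $2,837.5596… = $3,757.94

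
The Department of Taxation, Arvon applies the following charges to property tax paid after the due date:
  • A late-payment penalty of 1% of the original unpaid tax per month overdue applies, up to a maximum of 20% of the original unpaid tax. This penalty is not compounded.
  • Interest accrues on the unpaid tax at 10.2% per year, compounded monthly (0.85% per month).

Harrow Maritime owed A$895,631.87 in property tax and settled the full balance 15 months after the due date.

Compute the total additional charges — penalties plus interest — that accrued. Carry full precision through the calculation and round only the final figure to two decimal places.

A$255,589.10

Penalty: 15 × 1% × A$895,631.87 = A$134,344.78… (below the 20% cap of A$179,126.37…)
Interest: A$895,631.87 × ((1 + 0.0085)^15 − 1) = A$895,631.87 × 0.1353729… = A$121,244.3171…
Penalties + interest = A$134,344.7805 + A$121,244.3171… = A$255,589.10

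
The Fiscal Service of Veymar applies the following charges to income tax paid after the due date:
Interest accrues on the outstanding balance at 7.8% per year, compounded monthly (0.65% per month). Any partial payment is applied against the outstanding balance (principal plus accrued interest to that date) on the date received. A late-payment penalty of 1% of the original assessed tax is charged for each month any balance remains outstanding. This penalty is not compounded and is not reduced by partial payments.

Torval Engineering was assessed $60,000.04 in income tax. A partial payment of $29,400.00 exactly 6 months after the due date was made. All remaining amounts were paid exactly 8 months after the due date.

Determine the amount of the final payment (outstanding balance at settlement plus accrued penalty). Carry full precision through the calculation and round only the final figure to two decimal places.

$38,208.51

Balance at month 6: $60,000.0400 × (1 + 0.0065)^6 = $62,378.3977…
After $29,400.00 payment: $62,378.3977… − $29,400.00 = $32,978.3977…
Balance at month 8: $32,978.3977… × (1 + 0.0065)^2 = $33,408.5103…
Penalty: 8 × 1% × $60,000.04 = $4,800.00…
Final settlement = outstanding balance + penalty = $33,408.5103… + $4,800.00… = $38,208.51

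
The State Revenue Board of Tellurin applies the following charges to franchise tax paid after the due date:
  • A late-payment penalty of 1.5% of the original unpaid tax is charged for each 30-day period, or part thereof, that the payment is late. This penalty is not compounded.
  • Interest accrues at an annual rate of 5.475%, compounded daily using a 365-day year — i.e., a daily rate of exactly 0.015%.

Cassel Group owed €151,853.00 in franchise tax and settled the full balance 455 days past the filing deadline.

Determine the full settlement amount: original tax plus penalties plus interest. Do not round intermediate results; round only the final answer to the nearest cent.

€199,022.71

Penalty periods: ⌈455/30⌉ = 16; penalty = 16 × 1.5% × €151,853.00 = €36,444.72
Interest: €151,853.00 × ((1 + 0.00015)^455 − 1) = €151,853.00 × 0.07062745… = €10,724.9907…
Total = €151,853.00 + €36,444.7200 + €10,724.9907… = €199,022.71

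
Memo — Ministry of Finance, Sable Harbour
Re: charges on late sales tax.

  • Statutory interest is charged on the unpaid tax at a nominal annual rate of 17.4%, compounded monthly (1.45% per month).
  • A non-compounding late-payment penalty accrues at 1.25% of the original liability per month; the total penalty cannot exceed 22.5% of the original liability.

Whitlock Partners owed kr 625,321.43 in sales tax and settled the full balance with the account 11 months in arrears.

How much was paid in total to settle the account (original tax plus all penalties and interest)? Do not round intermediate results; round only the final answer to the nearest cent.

Penalty: 11 × 1.25% × kr 625,321.43 = kr 85,981.70… (below the 22.5% cap of kr 140,697.32…)
Interest: kr 625,321.43 × ((1 + 0.0145)^11 − 1) = kr 625,321.43 × 0.1715817… = kr 107,293.6898…
Total = kr 625,321.43 + kr 85,981.6966… + kr 107,293.6898… = kr 818,596.82

kr 818,596.82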